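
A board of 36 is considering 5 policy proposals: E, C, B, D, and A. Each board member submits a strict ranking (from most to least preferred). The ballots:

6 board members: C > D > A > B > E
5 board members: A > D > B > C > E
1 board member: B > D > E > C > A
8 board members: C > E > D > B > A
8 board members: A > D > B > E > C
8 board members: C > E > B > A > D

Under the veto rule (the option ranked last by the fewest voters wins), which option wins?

B

Last-place votes: E 11, C 8, B 0, D 8, A 9.
B is ranked last by the fewest voters, so B wins.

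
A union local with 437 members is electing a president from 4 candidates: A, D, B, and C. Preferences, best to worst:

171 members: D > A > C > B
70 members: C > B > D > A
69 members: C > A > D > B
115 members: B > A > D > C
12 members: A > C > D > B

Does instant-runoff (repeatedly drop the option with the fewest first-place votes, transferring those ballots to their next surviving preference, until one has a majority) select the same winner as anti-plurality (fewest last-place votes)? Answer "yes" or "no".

Instant-runoff — R1 A 12, D 171, B 115, C 139 (A out); R2 D 171, B 115, C 151 (B out); R3 D 286, C 151 (D winner). Winner: D.
Anti-plurality — last-place votes: A 70, D 0, B 252, C 115. Winner: D.
The two methods agree.

yes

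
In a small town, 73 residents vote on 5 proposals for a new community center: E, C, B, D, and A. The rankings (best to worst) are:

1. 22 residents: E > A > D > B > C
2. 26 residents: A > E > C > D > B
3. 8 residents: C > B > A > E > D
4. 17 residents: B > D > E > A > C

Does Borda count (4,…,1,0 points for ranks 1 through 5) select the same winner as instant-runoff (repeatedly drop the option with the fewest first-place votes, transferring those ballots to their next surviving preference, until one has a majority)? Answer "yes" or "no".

Borda — scores: E 208, C 84, B 114, D 121, A 203. Winner: E.
Instant-runoff — R1 E 22, C 8, B 17, D 0, A 26 (D out); R2 E 22, C 8, B 17, A 26 (C out); R3 E 22, B 25, A 26 (E out); R4 B 25, A 48 (A winner). Winner: A.
The two methods disagree.

no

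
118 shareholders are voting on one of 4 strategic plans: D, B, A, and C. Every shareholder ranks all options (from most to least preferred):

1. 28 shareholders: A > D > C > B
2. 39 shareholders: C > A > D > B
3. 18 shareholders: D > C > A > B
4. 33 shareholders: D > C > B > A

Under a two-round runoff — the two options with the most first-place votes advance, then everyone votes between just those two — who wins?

Round 1 first-place votes: D 51, B 0, A 28, C 39.
D and C advance.
Runoff: D is preferred to C by 79 voters; C by 39.
D wins the runoff.

D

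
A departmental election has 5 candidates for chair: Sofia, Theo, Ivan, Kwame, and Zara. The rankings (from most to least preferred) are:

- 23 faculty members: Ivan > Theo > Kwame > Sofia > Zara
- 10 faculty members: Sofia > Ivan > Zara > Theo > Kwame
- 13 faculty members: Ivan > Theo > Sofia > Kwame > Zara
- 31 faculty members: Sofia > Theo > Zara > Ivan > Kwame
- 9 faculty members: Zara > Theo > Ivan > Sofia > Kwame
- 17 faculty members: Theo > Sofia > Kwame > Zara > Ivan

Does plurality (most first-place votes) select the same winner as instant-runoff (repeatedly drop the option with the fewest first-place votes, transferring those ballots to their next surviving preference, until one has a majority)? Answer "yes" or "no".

Plurality — first-place votes: Sofia 41, Theo 17, Ivan 36, Kwame 0, Zara 9. Winner: Sofia.
Instant-runoff — R1 Sofia 41, Theo 17, Ivan 36, Kwame 0, Zara 9 (Kwame out); R2 Sofia 41, Theo 17, Ivan 36, Zara 9 (Zara out); R3 Sofia 41, Theo 26, Ivan 36 (Theo out); R4 Sofia 58, Ivan 45 (Sofia winner). Winner: Sofia.
The two methods agree.

yes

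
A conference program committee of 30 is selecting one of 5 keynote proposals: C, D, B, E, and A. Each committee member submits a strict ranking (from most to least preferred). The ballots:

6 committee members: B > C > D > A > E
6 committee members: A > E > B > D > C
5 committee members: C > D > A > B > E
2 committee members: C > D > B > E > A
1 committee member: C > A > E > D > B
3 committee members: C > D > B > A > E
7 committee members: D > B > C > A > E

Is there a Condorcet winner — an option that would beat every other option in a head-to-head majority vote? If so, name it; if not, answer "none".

Checking pairwise contests:
B beats C 19–11.
C beats D 17–13.
D beats B 18–12.
C beats E 24–6.
C beats A 24–6.
Every option loses at least one head-to-head, so there is no Condorcet winner.

none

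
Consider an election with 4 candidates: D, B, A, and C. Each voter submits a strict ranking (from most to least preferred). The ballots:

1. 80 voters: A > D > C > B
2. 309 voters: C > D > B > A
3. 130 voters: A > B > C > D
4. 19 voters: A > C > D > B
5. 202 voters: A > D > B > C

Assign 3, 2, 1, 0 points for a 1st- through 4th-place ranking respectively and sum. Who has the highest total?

A

D: 80·2 + 309·2 + 130·0 + 19·1 + 202·2 = 1201
B: 80·0 + 309·1 + 130·2 + 19·0 + 202·1 = 771
A: 80·3 + 309·0 + 130·3 + 19·3 + 202·3 = 1293
C: 80·1 + 309·3 + 130·1 + 19·2 + 202·0 = 1175
A has the highest Borda score (1293).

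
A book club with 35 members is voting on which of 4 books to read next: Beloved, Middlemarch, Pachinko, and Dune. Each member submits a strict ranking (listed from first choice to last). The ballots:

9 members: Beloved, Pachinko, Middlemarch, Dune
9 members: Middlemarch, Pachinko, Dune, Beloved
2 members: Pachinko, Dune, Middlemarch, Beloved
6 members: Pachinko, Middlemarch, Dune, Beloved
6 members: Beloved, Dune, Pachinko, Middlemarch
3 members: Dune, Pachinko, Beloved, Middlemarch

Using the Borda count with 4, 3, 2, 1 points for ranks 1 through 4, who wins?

Pachinko

Beloved: 9·4 + 9·1 + 2·1 + 6·1 + 6·4 + 3·2 = 83
Middlemarch: 9·2 + 9·4 + 2·2 + 6·3 + 6·1 + 3·1 = 85
Pachinko: 9·3 + 9·3 + 2·4 + 6·4 + 6·2 + 3·3 = 107
Dune: 9·1 + 9·2 + 2·3 + 6·2 + 6·3 + 3·4 = 75
Pachinko has the highest Borda score (107).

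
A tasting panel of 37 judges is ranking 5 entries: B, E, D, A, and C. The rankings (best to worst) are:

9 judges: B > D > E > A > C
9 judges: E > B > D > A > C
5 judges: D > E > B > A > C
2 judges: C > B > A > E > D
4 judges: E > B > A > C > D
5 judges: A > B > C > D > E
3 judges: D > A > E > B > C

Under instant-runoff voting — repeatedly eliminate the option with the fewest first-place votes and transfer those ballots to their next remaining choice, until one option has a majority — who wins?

E

Round 1: B 9, E 13, D 8, A 5, C 2. Eliminate C.
Round 2: B 11, E 13, D 8, A 5. Eliminate A.
Round 3: B 16, E 13, D 8. Eliminate D.
Round 4: B 16, E 21. E has a majority.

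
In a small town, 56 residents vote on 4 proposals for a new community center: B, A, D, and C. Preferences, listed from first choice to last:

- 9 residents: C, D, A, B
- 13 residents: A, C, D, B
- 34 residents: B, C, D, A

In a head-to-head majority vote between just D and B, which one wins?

B

Voters preferring D to B: 22; preferring B to D: 34.
B wins the head-to-head.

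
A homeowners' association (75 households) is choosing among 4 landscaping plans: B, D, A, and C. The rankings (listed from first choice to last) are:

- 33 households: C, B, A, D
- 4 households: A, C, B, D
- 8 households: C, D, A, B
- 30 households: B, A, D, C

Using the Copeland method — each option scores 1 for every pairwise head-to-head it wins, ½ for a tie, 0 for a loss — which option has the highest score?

B: beats D and A; loses to C → score 2.
D: loses to B, A, and C → score 0.
A: beats D; loses to B and C → score 1.
C: beats B, D, and A → score 3.
C has the best pairwise record.

C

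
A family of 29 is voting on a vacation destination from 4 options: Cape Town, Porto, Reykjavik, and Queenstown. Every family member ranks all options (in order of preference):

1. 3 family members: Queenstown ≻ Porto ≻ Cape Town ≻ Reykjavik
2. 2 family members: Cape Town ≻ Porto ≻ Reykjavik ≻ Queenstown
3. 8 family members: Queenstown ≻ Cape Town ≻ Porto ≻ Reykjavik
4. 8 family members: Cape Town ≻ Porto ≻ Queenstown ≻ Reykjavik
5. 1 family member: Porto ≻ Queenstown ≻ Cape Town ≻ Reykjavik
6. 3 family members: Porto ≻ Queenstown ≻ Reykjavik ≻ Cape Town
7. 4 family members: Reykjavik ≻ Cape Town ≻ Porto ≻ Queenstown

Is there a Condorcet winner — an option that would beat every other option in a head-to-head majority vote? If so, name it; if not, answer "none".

Checking pairwise contests:
Queenstown beats Cape Town 15–14.
Cape Town beats Porto 22–7.
Cape Town beats Reykjavik 22–7.
Porto beats Queenstown 18–11.
Every option loses at least one head-to-head, so there is no Condorcet winner.

none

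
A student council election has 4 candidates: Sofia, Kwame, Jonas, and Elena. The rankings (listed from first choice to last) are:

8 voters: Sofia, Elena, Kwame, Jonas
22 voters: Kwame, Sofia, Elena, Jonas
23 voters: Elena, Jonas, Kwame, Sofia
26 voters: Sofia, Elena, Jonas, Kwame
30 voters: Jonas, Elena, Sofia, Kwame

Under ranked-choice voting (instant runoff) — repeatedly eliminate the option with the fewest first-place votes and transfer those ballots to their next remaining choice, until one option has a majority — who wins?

Round 1: Sofia 34, Kwame 22, Jonas 30, Elena 23. Eliminate Kwame.
Round 2: Sofia 56, Jonas 30, Elena 23. Sofia has a majority.

Sofia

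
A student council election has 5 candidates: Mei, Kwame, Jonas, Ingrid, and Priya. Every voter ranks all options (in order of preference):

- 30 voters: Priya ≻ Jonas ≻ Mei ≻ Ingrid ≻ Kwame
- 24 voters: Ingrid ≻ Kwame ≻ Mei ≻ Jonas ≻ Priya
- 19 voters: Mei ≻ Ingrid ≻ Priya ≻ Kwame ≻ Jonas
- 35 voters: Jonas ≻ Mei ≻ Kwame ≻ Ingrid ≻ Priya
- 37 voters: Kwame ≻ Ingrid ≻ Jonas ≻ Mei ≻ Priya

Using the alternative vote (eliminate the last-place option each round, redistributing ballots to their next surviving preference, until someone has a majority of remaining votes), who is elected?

Ingrid

Round 1: Mei 19, Kwame 37, Jonas 35, Ingrid 24, Priya 30. Eliminate Mei.
Round 2: Kwame 37, Jonas 35, Ingrid 43, Priya 30. Eliminate Priya.
Round 3: Kwame 37, Jonas 65, Ingrid 43. Eliminate Kwame.
Round 4: Jonas 65, Ingrid 80. Ingrid has a majority.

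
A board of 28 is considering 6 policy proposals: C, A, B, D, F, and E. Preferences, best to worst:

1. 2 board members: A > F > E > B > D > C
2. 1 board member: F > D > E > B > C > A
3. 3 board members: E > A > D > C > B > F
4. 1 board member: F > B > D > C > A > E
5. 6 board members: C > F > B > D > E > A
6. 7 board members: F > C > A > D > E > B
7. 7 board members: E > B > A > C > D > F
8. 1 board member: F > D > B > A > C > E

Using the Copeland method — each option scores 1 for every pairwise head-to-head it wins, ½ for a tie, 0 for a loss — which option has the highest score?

C

C: beats A, B, D, F, and E → score 5.
A: beats D; loses to C, B, F, and E → score 1.
B: beats A and D; loses to C, F, and E → score 2.
D: beats E; loses to C, A, B, and F → score 1.
F: beats A, B, D, and E; loses to C → score 4.
E: beats A and B; loses to C, D, and F → score 2.
C has the best pairwise record.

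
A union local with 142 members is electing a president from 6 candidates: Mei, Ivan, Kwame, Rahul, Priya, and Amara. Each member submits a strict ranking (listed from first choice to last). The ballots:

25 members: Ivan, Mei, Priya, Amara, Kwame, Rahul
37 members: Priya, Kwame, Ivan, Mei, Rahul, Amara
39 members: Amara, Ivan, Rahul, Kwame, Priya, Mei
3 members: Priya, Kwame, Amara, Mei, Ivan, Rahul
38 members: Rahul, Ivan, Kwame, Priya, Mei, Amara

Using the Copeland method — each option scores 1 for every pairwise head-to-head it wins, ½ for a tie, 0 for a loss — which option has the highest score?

Ivan

Mei: beats Amara; loses to Ivan, Kwame, Rahul, and Priya → score 1.
Ivan: beats Mei, Kwame, Rahul, Priya, and Amara → score 5.
Kwame: beats Mei, Priya, and Amara; loses to Ivan and Rahul → score 3.
Rahul: beats Mei, Kwame, Priya, and Amara; loses to Ivan → score 4.
Priya: beats Mei and Amara; loses to Ivan, Kwame, and Rahul → score 2.
Amara: loses to Mei, Ivan, Kwame, Rahul, and Priya → score 0.
Ivan has the best pairwise record.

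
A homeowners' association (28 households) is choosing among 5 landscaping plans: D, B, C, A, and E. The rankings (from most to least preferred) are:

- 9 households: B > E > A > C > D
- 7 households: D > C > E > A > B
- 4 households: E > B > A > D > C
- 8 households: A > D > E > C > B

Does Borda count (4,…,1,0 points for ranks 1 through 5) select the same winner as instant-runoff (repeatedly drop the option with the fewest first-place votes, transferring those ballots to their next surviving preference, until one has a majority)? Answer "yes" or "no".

no

Borda — scores: D 56, B 48, C 38, A 65, E 73. Winner: E.
Instant-runoff — R1 D 7, B 9, C 0, A 8, E 4 (C out); R2 D 7, B 9, A 8, E 4 (E out); R3 D 7, B 13, A 8 (D out); R4 B 13, A 15 (A winner). Winner: A.
The two methods disagree.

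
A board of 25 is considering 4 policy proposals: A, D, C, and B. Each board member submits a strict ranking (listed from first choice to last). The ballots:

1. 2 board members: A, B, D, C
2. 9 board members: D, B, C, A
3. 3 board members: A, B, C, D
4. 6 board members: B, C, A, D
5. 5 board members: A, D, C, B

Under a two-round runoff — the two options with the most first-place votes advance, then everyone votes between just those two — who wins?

Round 1 first-place votes: A 10, D 9, C 0, B 6.
A and D advance.
Runoff: A is preferred to D by 16 voters; D by 9.
A wins the runoff.

A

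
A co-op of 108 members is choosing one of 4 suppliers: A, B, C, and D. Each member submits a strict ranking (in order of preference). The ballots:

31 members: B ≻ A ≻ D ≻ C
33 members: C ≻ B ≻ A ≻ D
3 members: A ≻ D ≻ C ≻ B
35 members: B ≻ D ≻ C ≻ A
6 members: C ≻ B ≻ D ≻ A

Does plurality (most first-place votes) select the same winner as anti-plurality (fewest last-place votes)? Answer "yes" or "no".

Plurality — first-place votes: A 3, B 66, C 39, D 0. Winner: B.
Anti-plurality — last-place votes: A 41, B 3, C 31, D 33. Winner: B.
The two methods agree.

yes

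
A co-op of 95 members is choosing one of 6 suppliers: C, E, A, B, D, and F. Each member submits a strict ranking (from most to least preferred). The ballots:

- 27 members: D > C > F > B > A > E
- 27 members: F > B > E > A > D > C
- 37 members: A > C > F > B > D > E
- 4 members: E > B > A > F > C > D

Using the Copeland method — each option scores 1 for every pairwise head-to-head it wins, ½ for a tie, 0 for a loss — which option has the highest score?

F

C: beats E, B, and F; loses to A and D → score 3.
E: loses to C, A, B, D, and F → score 0.
A: beats C, E, and D; loses to B and F → score 3.
B: beats E, A, and D; loses to C and F → score 3.
D: beats C and E; loses to A, B, and F → score 2.
F: beats E, A, B, and D; loses to C → score 4.
F has the best pairwise record.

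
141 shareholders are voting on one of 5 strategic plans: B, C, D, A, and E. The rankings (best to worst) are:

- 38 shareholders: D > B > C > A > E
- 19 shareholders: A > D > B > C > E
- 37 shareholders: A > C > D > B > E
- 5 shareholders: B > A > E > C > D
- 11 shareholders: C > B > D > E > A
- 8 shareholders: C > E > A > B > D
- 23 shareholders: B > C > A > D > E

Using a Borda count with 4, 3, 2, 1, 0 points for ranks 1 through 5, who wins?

C

B: 38·3 + 19·2 + 37·1 + 5·4 + 11·3 + 8·1 + 23·4 = 342
C: 38·2 + 19·1 + 37·3 + 5·1 + 11·4 + 8·4 + 23·3 = 356
D: 38·4 + 19·3 + 37·2 + 5·0 + 11·2 + 8·0 + 23·1 = 328
A: 38·1 + 19·4 + 37·4 + 5·3 + 11·0 + 8·2 + 23·2 = 339
E: 38·0 + 19·0 + 37·0 + 5·2 + 11·1 + 8·3 + 23·0 = 45
C has the highest Borda score (356).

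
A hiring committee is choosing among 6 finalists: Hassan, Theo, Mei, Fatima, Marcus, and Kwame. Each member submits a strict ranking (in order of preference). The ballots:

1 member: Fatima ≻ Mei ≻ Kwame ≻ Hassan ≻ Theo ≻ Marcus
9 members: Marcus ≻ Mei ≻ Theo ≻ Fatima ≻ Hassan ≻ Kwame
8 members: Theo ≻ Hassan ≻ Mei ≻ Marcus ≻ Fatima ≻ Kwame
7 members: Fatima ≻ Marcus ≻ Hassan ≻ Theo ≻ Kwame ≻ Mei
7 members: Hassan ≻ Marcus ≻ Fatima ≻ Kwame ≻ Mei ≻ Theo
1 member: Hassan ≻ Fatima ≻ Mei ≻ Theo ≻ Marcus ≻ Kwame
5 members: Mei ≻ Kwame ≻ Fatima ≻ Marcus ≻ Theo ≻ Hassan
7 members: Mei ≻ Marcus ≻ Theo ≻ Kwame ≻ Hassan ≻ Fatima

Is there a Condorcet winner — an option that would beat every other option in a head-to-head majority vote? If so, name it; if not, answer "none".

Marcus vs Hassan: 28–17 for Marcus.
Marcus vs Theo: 35–10 for Marcus.
Marcus vs Mei: 23–22 for Marcus.
Marcus vs Fatima: 31–14 for Marcus.
Marcus vs Kwame: 39–6 for Marcus.
Marcus beats every other option head-to-head.

Marcus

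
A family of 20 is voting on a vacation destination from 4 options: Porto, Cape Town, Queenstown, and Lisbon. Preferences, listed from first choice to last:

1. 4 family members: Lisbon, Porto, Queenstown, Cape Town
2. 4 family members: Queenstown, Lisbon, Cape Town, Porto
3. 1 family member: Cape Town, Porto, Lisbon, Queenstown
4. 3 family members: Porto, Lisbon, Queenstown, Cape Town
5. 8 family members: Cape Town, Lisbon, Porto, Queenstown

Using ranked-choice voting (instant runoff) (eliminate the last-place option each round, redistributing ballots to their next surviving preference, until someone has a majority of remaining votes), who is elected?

Round 1: Porto 3, Cape Town 9, Queenstown 4, Lisbon 4. Eliminate Porto.
Round 2: Cape Town 9, Queenstown 4, Lisbon 7. Eliminate Queenstown.
Round 3: Cape Town 9, Lisbon 11. Lisbon has a majority.

Lisbon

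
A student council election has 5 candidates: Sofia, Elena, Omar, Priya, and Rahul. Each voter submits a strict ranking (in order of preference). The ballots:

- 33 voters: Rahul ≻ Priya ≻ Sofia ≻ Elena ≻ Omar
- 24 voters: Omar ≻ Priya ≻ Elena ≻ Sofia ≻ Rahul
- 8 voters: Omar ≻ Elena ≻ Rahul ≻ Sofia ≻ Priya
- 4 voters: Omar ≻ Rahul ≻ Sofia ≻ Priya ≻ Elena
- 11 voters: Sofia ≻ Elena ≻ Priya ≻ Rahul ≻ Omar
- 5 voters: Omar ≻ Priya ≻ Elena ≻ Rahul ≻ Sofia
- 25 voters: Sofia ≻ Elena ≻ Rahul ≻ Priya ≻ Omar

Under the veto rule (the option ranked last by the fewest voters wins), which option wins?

Last-place votes: Sofia 5, Elena 4, Omar 69, Priya 8, Rahul 24.
Elena is ranked last by the fewest voters, so Elena wins.

Elena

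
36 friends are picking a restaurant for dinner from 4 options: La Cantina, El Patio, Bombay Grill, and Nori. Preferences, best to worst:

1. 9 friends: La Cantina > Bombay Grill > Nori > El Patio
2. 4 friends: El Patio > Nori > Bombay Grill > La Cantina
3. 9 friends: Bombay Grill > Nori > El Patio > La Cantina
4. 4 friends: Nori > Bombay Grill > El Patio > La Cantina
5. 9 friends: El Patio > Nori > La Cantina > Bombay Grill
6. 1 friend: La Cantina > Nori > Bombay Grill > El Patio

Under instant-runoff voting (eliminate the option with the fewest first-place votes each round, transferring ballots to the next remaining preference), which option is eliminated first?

Nori

Round 1: La Cantina 10, El Patio 13, Bombay Grill 9, Nori 4. Eliminate Nori.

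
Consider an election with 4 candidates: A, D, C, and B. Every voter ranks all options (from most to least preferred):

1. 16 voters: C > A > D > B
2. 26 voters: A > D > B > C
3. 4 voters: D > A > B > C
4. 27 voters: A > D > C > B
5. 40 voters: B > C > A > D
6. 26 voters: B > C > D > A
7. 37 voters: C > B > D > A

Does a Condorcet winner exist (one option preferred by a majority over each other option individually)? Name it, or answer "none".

B vs A: 103–73 for B.
B vs D: 103–73 for B.
B vs C: 96–80 for B.
B beats every other option head-to-head.

B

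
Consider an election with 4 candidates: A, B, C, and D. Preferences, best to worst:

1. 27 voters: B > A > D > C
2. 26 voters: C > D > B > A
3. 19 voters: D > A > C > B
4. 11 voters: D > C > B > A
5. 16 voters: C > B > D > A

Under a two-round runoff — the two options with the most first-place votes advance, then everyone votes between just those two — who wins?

Round 1 first-place votes: A 0, B 27, C 42, D 30.
C and D advance.
Runoff: C is preferred to D by 42 voters; D by 57.
D wins the runoff.

D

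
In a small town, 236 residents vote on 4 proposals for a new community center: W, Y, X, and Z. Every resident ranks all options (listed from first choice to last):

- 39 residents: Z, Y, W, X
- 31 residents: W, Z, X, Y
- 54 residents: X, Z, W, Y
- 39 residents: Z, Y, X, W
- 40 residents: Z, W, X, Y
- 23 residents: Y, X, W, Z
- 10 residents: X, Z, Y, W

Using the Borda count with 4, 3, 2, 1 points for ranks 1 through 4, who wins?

Z

W: 39·2 + 31·4 + 54·2 + 39·1 + 40·3 + 23·2 + 10·1 = 525
Y: 39·3 + 31·1 + 54·1 + 39·3 + 40·1 + 23·4 + 10·2 = 471
X: 39·1 + 31·2 + 54·4 + 39·2 + 40·2 + 23·3 + 10·4 = 584
Z: 39·4 + 31·3 + 54·3 + 39·4 + 40·4 + 23·1 + 10·3 = 780
Z has the highest Borda score (780).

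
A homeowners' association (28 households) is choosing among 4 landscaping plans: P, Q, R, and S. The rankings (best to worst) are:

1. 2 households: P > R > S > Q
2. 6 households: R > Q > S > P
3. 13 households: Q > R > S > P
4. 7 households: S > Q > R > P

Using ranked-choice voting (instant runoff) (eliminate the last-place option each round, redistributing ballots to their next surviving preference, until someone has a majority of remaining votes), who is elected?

Q

Round 1: P 2, Q 13, R 6, S 7. Eliminate P.
Round 2: Q 13, R 8, S 7. Eliminate S.
Round 3: Q 20, R 8. Q has a majority.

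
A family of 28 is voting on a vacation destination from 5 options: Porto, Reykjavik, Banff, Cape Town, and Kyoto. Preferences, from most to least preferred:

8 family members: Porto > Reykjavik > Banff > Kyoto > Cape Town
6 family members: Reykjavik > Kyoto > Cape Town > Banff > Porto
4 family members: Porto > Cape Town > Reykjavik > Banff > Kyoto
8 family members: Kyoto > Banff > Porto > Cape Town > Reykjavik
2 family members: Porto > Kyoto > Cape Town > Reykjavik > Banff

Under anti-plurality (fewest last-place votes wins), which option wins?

Last-place votes: Porto 6, Reykjavik 8, Banff 2, Cape Town 8, Kyoto 4.
Banff is ranked last by the fewest voters, so Banff wins.

Banff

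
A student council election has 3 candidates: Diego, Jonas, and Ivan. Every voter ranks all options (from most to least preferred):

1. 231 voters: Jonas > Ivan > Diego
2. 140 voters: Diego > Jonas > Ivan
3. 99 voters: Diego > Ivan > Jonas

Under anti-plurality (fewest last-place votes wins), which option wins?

Last-place votes: Diego 231, Jonas 99, Ivan 140.
Jonas is ranked last by the fewest voters, so Jonas wins.

Jonas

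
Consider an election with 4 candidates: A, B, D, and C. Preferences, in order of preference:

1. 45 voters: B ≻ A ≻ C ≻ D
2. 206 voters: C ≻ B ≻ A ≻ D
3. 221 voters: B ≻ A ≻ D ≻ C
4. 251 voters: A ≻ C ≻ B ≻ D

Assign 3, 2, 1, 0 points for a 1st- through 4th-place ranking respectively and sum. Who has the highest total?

A: 45·2 + 206·1 + 221·2 + 251·3 = 1491
B: 45·3 + 206·2 + 221·3 + 251·1 = 1461
D: 45·0 + 206·0 + 221·1 + 251·0 = 221
C: 45·1 + 206·3 + 221·0 + 251·2 = 1165
A has the highest Borda score (1491).

A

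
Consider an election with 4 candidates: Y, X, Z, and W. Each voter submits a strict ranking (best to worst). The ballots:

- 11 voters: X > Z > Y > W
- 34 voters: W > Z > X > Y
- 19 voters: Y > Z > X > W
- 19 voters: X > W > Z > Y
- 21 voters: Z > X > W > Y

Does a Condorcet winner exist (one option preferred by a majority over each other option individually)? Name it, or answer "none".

Checking pairwise contests:
X beats Y 85–19.
Z beats X 74–30.
W beats Z 53–51.
X beats W 70–34.
Every option loses at least one head-to-head, so there is no Condorcet winner.

none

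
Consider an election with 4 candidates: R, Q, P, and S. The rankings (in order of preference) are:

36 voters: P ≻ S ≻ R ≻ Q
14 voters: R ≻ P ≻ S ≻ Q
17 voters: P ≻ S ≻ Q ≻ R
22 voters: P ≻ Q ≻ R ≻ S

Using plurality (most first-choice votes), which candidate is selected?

P

First-place votes: R 14, Q 0, P 75, S 0.
P has the most first-place votes.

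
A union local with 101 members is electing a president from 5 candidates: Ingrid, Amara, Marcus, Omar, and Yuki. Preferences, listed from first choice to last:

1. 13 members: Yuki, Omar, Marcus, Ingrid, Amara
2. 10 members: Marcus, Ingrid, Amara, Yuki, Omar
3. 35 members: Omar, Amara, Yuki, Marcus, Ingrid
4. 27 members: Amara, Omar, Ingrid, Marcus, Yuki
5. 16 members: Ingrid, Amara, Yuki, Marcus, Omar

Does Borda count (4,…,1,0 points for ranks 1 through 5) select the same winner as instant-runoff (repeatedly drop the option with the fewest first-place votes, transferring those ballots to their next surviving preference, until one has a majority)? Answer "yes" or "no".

yes

Borda — scores: Ingrid 161, Amara 281, Marcus 144, Omar 260, Yuki 164. Winner: Amara.
Instant-runoff — R1 Ingrid 16, Amara 27, Marcus 10, Omar 35, Yuki 13 (Marcus out); R2 Ingrid 26, Amara 27, Omar 35, Yuki 13 (Yuki out); R3 Ingrid 26, Amara 27, Omar 48 (Ingrid out); R4 Amara 53, Omar 48 (Amara winner). Winner: Amara.
The two methods agree.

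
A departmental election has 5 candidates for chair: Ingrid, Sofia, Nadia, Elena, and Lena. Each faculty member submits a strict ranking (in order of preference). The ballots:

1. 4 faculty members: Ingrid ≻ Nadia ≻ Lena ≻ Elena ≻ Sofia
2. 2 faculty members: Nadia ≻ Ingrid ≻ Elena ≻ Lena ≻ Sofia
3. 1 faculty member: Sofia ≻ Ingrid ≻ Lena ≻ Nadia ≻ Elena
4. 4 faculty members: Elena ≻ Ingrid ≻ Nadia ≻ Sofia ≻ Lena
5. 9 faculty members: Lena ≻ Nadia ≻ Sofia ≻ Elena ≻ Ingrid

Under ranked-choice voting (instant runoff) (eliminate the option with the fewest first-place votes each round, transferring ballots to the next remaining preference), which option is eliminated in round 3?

Elena

Round 1: Ingrid 4, Sofia 1, Nadia 2, Elena 4, Lena 9. Eliminate Sofia.
Round 2: Ingrid 5, Nadia 2, Elena 4, Lena 9. Eliminate Nadia.
Round 3: Ingrid 7, Elena 4, Lena 9. Eliminate Elena.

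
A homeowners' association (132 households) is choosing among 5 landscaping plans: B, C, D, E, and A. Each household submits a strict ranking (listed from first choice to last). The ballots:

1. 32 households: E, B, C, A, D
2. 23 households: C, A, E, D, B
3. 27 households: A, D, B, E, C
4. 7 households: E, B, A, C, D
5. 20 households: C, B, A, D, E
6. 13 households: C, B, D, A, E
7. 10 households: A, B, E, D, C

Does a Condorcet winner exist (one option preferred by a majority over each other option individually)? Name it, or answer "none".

B

B vs C: 76–56 for B.
B vs D: 82–50 for B.
B vs E: 70–62 for B.
B vs A: 72–60 for B.
B beats every other option head-to-head.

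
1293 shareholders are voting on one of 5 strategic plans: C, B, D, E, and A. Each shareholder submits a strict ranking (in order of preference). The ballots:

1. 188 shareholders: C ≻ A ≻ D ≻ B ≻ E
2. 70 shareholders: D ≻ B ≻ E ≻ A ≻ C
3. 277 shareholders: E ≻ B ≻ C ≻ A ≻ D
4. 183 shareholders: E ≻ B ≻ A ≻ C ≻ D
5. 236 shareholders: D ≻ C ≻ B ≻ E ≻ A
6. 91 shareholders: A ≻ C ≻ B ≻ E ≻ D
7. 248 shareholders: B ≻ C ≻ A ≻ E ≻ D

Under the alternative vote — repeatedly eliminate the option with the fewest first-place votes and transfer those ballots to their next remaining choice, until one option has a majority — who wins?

C

Round 1: C 188, B 248, D 306, E 460, A 91. Eliminate A.
Round 2: C 279, B 248, D 306, E 460. Eliminate B.
Round 3: C 527, D 306, E 460. Eliminate D.
Round 4: C 763, E 530. C has a majority.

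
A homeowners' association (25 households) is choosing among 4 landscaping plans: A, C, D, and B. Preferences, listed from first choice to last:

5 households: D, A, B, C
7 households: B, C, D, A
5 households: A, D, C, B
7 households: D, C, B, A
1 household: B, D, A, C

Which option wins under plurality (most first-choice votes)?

D

First-place votes: A 5, C 0, D 12, B 8.
D has the most first-place votes.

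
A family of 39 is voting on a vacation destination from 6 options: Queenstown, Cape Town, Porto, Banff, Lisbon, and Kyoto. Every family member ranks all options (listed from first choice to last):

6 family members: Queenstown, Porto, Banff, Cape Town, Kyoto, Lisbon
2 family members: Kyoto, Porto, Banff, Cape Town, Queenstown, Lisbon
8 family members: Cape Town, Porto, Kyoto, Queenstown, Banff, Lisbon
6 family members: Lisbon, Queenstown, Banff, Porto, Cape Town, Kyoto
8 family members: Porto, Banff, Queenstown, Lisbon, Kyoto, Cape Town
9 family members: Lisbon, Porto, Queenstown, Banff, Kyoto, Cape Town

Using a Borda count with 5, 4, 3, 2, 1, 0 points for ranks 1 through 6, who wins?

Porto

Queenstown: 6·5 + 2·1 + 8·2 + 6·4 + 8·3 + 9·3 = 123
Cape Town: 6·2 + 2·2 + 8·5 + 6·1 + 8·0 + 9·0 = 62
Porto: 6·4 + 2·4 + 8·4 + 6·2 + 8·5 + 9·4 = 152
Banff: 6·3 + 2·3 + 8·1 + 6·3 + 8·4 + 9·2 = 100
Lisbon: 6·0 + 2·0 + 8·0 + 6·5 + 8·2 + 9·5 = 91
Kyoto: 6·1 + 2·5 + 8·3 + 6·0 + 8·1 + 9·1 = 57
Porto has the highest Borda score (152).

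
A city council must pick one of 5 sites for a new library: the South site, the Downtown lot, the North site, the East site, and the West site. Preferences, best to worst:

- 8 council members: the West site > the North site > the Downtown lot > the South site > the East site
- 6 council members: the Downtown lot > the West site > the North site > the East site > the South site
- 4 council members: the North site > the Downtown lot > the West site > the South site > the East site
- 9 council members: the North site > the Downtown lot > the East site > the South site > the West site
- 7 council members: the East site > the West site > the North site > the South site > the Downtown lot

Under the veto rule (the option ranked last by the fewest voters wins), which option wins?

the North site

Last-place votes: the South site 6, the Downtown lot 7, the North site 0, the East site 12, the West site 9.
the North site is ranked last by the fewest voters, so the North site wins.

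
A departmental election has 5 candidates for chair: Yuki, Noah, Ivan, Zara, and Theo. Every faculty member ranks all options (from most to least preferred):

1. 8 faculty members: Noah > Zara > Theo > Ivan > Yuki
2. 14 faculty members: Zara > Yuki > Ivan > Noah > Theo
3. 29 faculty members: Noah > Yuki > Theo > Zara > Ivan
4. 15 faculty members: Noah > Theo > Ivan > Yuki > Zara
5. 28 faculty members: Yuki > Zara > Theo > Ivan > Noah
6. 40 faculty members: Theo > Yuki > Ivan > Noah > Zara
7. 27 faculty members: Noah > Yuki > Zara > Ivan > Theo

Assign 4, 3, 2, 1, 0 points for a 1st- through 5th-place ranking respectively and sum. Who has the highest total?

Yuki: 8·0 + 14·3 + 29·3 + 15·1 + 28·4 + 40·3 + 27·3 = 457
Noah: 8·4 + 14·1 + 29·4 + 15·4 + 28·0 + 40·1 + 27·4 = 370
Ivan: 8·1 + 14·2 + 29·0 + 15·2 + 28·1 + 40·2 + 27·1 = 201
Zara: 8·3 + 14·4 + 29·1 + 15·0 + 28·3 + 40·0 + 27·2 = 247
Theo: 8·2 + 14·0 + 29·2 + 15·3 + 28·2 + 40·4 + 27·0 = 335
Yuki has the highest Borda score (457).

Yuki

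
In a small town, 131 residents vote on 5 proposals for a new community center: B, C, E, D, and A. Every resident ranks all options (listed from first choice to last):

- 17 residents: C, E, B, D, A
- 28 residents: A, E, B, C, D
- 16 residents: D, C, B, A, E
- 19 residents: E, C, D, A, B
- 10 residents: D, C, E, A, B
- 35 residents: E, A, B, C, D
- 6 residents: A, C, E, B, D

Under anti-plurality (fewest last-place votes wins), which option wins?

C

Last-place votes: B 29, C 0, E 16, D 69, A 17.
C is ranked last by the fewest voters, so C wins.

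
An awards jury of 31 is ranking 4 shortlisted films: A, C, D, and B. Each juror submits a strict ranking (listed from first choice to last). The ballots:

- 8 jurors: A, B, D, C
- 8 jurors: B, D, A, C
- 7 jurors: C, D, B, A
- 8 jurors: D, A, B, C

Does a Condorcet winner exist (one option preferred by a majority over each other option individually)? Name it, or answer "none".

none

Checking pairwise contests:
D beats A 23–8.
A beats C 24–7.
B beats D 16–15.
A beats B 16–15.
Every option loses at least one head-to-head, so there is no Condorcet winner.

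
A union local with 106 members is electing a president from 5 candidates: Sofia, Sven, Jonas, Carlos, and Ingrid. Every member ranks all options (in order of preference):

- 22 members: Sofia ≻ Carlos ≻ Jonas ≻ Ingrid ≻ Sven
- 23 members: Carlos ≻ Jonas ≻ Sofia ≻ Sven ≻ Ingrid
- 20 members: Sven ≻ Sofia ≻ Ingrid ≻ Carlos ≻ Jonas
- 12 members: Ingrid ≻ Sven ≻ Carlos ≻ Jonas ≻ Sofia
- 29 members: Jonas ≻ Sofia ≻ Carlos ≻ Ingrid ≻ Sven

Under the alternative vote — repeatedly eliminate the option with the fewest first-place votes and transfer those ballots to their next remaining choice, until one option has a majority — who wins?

Carlos

Round 1: Sofia 22, Sven 20, Jonas 29, Carlos 23, Ingrid 12. Eliminate Ingrid.
Round 2: Sofia 22, Sven 32, Jonas 29, Carlos 23. Eliminate Sofia.
Round 3: Sven 32, Jonas 29, Carlos 45. Eliminate Jonas.
Round 4: Sven 32, Carlos 74. Carlos has a majority.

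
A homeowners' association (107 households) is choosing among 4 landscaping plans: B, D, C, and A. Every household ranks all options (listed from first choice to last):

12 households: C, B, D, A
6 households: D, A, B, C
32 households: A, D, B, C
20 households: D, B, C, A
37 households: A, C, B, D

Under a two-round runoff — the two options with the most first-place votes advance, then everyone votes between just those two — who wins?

Round 1 first-place votes: B 0, D 26, C 12, A 69.
A and D advance.
Runoff: A is preferred to D by 69 voters; D by 38.
A wins the runoff.

A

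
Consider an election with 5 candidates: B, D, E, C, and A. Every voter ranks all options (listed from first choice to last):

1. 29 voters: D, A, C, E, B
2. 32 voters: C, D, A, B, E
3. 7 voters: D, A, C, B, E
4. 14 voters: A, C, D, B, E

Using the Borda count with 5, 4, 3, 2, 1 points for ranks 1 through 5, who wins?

D

B: 29·1 + 32·2 + 7·2 + 14·2 = 135
D: 29·5 + 32·4 + 7·5 + 14·3 = 350
E: 29·2 + 32·1 + 7·1 + 14·1 = 111
C: 29·3 + 32·5 + 7·3 + 14·4 = 324
A: 29·4 + 32·3 + 7·4 + 14·5 = 310
D has the highest Borda score (350).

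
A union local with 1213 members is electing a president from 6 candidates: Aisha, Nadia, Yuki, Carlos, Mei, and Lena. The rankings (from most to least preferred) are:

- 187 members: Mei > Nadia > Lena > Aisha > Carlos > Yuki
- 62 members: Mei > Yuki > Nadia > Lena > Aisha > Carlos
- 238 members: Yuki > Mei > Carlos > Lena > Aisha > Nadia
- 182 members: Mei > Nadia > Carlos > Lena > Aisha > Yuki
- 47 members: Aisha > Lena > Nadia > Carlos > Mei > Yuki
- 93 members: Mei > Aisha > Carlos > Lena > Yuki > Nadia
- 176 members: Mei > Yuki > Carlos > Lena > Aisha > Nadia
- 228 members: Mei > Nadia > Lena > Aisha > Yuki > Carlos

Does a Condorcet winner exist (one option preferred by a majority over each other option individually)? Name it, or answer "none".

Mei vs Aisha: 1166–47 for Mei.
Mei vs Nadia: 1166–47 for Mei.
Mei vs Yuki: 975–238 for Mei.
Mei vs Carlos: 1166–47 for Mei.
Mei vs Lena: 1166–47 for Mei.
Mei beats every other option head-to-head.

Mei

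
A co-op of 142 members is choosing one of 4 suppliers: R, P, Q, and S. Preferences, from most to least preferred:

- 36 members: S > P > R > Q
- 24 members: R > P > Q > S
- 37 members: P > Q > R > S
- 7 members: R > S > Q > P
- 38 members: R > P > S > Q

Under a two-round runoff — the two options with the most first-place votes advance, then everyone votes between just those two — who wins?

Round 1 first-place votes: R 69, P 37, Q 0, S 36.
R and P advance.
Runoff: R is preferred to P by 69 voters; P by 73.
P wins the runoff.

P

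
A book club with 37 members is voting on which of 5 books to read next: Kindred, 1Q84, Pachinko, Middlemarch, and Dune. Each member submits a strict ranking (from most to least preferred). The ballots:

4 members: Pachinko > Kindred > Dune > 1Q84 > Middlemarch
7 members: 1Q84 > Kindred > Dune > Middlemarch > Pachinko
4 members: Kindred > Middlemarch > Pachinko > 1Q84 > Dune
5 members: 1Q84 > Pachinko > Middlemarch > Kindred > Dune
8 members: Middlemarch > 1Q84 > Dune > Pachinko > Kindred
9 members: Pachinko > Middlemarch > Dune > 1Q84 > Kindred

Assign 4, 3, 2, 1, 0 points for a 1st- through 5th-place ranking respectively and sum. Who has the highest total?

Kindred: 4·3 + 7·3 + 4·4 + 5·1 + 8·0 + 9·0 = 54
1Q84: 4·1 + 7·4 + 4·1 + 5·4 + 8·3 + 9·1 = 89
Pachinko: 4·4 + 7·0 + 4·2 + 5·3 + 8·1 + 9·4 = 83
Middlemarch: 4·0 + 7·1 + 4·3 + 5·2 + 8·4 + 9·3 = 88
Dune: 4·2 + 7·2 + 4·0 + 5·0 + 8·2 + 9·2 = 56
1Q84 has the highest Borda score (89).

1Q84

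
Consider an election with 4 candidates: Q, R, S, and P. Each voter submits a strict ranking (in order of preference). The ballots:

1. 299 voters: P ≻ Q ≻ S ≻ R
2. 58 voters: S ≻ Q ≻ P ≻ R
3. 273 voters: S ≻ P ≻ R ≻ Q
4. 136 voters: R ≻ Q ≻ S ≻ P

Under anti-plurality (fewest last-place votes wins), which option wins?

Last-place votes: Q 273, R 357, S 0, P 136.
S is ranked last by the fewest voters, so S wins.

S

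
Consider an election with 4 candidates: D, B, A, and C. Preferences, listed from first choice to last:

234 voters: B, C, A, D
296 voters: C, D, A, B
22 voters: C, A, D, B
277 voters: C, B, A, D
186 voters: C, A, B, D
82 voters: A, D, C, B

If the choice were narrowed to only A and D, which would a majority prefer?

Voters preferring A to D: 801; preferring D to A: 296.
A wins the head-to-head.

A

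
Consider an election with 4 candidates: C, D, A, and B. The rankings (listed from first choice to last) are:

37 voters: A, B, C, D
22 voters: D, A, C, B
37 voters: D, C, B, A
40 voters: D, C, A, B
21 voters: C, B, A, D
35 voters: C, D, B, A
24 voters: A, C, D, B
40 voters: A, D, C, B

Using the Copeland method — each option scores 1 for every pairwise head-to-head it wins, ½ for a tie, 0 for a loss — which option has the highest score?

C: beats A and B; loses to D → score 2.
D: beats C, A, and B → score 3.
A: beats B; loses to C and D → score 1.
B: loses to C, D, and A → score 0.
D has the best pairwise record.

D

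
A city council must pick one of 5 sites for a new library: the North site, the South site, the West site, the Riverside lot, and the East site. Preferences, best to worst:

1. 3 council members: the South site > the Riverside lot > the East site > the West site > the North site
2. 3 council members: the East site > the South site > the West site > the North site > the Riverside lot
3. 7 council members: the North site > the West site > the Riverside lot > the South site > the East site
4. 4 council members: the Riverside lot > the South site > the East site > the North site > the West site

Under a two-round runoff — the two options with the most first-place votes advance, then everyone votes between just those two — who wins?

Round 1 first-place votes: the North site 7, the South site 3, the West site 0, the Riverside lot 4, the East site 3.
the North site and the Riverside lot advance.
Runoff: the North site is preferred to the Riverside lot by 10 voters; the Riverside lot by 7.
the North site wins the runoff.

the North site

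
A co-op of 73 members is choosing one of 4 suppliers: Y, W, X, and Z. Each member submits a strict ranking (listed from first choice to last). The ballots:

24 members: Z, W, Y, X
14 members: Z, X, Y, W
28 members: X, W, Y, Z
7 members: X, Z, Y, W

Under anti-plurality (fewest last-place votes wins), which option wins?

Last-place votes: Y 0, W 21, X 24, Z 28.
Y is ranked last by the fewest voters, so Y wins.

Y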